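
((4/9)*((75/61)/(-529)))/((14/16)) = -800/677649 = -0.00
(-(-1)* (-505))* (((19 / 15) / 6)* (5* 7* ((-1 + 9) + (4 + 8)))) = -671650 / 9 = -74627.78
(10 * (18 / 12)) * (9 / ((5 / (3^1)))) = 81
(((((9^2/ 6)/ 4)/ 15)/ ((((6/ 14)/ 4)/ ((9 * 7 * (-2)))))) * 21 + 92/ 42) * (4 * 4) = -9331408/ 105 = -88870.55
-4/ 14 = -2/ 7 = -0.29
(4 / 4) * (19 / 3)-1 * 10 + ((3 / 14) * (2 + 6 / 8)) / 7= -4213 / 1176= -3.58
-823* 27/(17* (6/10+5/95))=-2110995/1054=-2002.84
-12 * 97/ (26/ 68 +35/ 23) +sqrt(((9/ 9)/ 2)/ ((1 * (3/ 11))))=-910248/ 1489 +sqrt(66)/ 6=-609.96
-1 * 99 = -99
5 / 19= 0.26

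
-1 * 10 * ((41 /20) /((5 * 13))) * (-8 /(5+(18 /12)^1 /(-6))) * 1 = 656 /1235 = 0.53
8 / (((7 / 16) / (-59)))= -7552 / 7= -1078.86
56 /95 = 0.59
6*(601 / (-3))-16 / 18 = -10826 / 9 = -1202.89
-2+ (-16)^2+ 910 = 1164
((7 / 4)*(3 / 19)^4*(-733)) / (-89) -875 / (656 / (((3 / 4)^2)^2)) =-804599565651 / 1947817283584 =-0.41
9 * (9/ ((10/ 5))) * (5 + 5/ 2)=1215/ 4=303.75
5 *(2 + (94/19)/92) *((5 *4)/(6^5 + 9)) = 17950/680409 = 0.03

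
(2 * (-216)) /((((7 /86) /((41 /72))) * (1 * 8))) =-5289 /14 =-377.79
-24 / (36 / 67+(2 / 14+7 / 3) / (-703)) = -2967363 / 65998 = -44.96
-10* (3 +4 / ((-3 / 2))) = -10 / 3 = -3.33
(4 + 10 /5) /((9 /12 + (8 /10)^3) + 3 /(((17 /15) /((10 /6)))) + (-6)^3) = -51000 /1787773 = -0.03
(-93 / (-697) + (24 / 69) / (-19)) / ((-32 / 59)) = -2068835 / 9746848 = -0.21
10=10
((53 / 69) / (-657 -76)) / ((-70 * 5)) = 0.00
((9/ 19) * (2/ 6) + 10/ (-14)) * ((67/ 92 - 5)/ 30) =4847/ 61180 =0.08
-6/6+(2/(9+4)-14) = -193/13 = -14.85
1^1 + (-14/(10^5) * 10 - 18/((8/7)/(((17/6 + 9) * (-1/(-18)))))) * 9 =-922001/10000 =-92.20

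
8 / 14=0.57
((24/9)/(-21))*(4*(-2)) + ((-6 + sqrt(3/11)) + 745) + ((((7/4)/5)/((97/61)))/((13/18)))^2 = sqrt(33)/11 + 7414233538987/10017762300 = 740.63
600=600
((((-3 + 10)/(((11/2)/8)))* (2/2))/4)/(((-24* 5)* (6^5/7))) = -49/2566080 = -0.00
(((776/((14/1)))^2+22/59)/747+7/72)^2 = 5291844190873969/298481460411456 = 17.73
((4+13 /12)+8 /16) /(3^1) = 1.86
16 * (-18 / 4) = -72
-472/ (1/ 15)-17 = -7097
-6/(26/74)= -222/13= -17.08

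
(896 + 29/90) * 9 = 80669/10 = 8066.90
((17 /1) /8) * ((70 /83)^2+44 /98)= 3329093 /1350244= 2.47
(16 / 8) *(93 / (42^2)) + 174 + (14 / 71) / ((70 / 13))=18175207 / 104370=174.14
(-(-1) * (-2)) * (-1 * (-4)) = -8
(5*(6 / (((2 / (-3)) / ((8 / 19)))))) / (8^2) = -45 / 152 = -0.30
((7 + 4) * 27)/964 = 297/964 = 0.31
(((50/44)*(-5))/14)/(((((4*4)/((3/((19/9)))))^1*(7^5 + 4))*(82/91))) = -43875/18438842752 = -0.00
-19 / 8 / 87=-0.03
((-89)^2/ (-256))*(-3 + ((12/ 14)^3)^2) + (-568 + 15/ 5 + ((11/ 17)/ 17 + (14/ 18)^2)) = -341098493446253/ 705035632896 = -483.80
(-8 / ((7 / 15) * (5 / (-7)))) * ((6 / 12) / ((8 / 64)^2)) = 768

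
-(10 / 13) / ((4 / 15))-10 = -335 / 26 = -12.88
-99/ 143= -9/ 13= -0.69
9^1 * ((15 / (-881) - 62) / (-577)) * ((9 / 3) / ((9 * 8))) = 163911 / 4066696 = 0.04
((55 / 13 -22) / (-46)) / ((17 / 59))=13629 / 10166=1.34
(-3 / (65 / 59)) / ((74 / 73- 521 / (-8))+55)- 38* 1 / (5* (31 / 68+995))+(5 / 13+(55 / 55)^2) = 32432187094 / 23943998975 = 1.35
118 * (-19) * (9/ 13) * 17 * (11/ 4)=-1886643/ 26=-72563.19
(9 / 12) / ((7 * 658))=3 / 18424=0.00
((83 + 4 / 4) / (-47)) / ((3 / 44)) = -1232 / 47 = -26.21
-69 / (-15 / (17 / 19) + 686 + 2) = -1173 / 11411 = -0.10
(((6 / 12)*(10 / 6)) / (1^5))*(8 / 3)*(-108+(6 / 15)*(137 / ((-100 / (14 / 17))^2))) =-390136574 / 1625625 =-239.99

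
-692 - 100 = -792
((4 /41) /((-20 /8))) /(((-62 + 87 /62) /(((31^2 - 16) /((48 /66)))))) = 128898 /154037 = 0.84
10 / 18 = 5 / 9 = 0.56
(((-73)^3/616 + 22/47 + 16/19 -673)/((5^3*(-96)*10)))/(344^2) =143376137/1562285125632000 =0.00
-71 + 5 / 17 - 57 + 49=-1338 / 17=-78.71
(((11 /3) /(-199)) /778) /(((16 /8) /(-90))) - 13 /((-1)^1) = 13.00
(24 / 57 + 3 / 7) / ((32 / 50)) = 2825 / 2128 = 1.33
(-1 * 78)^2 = 6084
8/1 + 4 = 12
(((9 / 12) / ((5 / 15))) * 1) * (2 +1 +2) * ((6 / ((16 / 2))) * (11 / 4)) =1485 / 64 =23.20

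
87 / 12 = 29 / 4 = 7.25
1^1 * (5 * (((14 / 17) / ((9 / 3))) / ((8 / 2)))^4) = 12005 / 108243216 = 0.00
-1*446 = -446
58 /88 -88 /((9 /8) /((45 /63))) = -153053 /2772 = -55.21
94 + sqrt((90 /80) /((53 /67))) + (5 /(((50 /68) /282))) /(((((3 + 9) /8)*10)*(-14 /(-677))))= 3*sqrt(7102) /212 + 1098296 /175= 6277.17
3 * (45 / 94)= 1.44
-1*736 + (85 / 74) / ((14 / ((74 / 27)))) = -278123 / 378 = -735.78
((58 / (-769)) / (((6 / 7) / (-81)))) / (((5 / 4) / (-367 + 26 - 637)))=-21441672 / 3845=-5576.51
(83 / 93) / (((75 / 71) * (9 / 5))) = 5893 / 12555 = 0.47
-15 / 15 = -1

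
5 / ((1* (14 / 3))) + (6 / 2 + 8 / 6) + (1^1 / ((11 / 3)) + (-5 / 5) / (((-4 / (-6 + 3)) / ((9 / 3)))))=3167 / 924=3.43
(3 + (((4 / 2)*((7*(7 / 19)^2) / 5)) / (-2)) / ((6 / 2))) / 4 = 0.73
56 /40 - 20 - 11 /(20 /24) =-159 /5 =-31.80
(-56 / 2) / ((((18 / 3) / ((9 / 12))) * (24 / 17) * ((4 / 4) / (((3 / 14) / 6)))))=-17 / 192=-0.09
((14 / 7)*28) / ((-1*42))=-1.33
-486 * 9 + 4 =-4370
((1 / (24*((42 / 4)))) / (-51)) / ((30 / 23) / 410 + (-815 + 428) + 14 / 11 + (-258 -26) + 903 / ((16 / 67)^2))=-663872 / 129384959530239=-0.00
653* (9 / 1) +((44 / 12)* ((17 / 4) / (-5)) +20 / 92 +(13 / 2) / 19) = 154027891 / 26220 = 5874.44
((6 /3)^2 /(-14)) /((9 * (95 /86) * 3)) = -172 /17955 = -0.01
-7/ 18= -0.39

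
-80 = -80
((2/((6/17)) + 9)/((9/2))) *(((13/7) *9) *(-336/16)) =-1144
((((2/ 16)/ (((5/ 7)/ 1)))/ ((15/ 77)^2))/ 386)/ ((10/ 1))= 41503/ 34740000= 0.00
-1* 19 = -19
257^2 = 66049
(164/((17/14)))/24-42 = -1855/51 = -36.37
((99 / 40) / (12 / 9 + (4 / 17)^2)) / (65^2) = 85833 / 203476000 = 0.00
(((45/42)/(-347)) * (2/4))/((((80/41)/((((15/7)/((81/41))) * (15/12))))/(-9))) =0.01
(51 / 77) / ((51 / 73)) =73 / 77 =0.95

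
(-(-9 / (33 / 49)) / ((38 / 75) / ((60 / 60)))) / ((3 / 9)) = 33075 / 418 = 79.13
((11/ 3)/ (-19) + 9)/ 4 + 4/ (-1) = -205/ 114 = -1.80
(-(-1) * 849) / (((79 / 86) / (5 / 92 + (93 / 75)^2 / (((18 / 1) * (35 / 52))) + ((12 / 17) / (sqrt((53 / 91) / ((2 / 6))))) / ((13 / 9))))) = 39951885703 / 238481250 + 2628504 * sqrt(14469) / 925327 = 509.22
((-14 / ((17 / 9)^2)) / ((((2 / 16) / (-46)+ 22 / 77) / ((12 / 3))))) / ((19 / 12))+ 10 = -412294 / 16473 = -25.03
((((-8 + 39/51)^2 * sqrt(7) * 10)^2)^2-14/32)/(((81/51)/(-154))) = -31626248524449976068819301/88633153368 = -356821881233758.25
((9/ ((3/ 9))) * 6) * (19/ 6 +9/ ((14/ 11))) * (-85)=-986850/ 7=-140978.57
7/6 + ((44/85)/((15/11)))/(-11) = 2887/2550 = 1.13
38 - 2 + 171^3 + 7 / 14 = 10000495 / 2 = 5000247.50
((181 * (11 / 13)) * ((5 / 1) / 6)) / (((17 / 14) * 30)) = 13937 / 3978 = 3.50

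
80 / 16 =5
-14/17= -0.82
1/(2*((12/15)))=5/8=0.62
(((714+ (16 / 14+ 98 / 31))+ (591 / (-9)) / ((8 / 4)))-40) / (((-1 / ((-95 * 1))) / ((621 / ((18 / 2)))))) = 1836280555 / 434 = 4231061.19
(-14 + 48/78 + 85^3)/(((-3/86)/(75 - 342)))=61105333954/13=4700410304.15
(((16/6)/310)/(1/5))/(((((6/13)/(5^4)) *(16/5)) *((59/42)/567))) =7346.48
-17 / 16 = -1.06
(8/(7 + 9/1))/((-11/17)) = -17/22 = -0.77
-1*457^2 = -208849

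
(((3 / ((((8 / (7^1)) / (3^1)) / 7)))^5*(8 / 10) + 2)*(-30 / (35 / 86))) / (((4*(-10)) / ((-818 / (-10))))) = 880047204613044081 / 14336000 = 61387221303.92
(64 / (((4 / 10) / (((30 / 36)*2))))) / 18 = 400 / 27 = 14.81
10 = 10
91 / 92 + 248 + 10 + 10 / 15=71665 / 276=259.66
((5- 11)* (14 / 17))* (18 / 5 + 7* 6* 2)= -36792 / 85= -432.85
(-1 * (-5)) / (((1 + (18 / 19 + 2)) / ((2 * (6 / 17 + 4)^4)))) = 1139489888 / 1252815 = 909.54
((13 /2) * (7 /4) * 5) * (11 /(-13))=-385 /8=-48.12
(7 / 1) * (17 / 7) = 17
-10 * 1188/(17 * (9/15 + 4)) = -59400/391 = -151.92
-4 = -4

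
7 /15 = 0.47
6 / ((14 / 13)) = 39 / 7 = 5.57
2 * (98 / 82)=98 / 41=2.39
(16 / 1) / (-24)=-2 / 3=-0.67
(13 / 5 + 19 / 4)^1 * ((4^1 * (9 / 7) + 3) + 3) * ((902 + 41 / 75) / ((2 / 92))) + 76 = 425041289 / 125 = 3400330.31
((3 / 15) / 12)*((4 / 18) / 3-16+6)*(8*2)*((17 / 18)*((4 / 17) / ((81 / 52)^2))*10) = -11594752 / 4782969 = -2.42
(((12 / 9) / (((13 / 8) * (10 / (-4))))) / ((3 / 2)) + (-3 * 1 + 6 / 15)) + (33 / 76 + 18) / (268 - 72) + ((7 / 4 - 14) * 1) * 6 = -664234679 / 8714160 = -76.22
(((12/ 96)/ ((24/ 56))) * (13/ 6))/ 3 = 91/ 432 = 0.21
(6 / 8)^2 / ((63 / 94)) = 47 / 56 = 0.84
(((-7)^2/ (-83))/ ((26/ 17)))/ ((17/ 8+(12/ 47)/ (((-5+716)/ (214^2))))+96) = -0.00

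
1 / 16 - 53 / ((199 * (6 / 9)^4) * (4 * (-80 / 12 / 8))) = 14869 / 31840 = 0.47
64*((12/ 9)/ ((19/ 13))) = 3328/ 57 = 58.39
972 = 972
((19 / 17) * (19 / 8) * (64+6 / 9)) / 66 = 35017 / 13464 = 2.60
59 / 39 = 1.51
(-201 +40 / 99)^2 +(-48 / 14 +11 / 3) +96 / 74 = 102148286710 / 2538459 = 40240.27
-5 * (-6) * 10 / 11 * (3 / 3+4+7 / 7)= 163.64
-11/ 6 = -1.83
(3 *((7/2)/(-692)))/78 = -0.00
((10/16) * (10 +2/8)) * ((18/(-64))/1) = -1845/1024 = -1.80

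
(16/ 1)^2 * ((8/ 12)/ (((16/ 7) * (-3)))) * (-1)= 224/ 9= 24.89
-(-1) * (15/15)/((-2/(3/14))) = -3/28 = -0.11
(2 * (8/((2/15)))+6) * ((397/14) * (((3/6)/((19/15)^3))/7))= 12058875/96026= 125.58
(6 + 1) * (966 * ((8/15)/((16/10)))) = 2254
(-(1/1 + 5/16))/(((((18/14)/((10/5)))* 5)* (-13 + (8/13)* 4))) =637/16440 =0.04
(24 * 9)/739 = 216/739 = 0.29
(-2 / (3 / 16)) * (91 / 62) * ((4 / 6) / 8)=-364 / 279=-1.30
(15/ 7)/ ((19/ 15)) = 225/ 133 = 1.69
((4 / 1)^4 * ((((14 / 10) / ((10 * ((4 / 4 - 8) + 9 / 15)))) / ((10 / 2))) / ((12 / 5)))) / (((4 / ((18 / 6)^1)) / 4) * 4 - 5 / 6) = -14 / 15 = -0.93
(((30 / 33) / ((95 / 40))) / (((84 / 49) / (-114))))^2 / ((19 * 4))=19600 / 2299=8.53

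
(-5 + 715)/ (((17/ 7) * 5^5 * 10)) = 497/ 53125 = 0.01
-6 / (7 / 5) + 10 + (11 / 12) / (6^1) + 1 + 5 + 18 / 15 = 13.07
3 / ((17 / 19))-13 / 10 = 349 / 170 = 2.05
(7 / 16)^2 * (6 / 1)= 147 / 128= 1.15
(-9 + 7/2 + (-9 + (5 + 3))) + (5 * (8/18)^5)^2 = -45275768413/6973568802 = -6.49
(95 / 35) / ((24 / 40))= 95 / 21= 4.52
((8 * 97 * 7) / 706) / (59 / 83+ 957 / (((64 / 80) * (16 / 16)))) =901712 / 140279023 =0.01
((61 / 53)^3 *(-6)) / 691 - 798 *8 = -656749022574 / 102874007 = -6384.01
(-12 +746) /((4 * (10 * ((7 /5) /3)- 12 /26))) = 14313 /328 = 43.64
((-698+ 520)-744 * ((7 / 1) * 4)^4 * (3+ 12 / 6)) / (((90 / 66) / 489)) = -4099731252914 / 5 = -819946250582.80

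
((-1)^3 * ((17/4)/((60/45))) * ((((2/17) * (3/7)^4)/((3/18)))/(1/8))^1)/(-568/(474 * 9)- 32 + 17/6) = 6219828/300108193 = 0.02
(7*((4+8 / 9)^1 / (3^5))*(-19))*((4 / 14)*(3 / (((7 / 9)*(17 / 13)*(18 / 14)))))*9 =-21736 / 1377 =-15.79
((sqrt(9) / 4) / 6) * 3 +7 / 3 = 65 / 24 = 2.71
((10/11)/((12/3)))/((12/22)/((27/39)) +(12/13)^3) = 0.14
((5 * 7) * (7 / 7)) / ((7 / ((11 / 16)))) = 55 / 16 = 3.44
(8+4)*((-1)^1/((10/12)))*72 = -5184/5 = -1036.80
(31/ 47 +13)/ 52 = 321/ 1222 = 0.26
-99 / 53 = -1.87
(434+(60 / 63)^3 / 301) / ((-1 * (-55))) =1209809474 / 153315855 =7.89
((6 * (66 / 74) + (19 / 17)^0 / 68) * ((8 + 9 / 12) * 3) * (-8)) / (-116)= 1417605 / 145928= 9.71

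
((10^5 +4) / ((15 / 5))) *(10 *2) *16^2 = 512020480 / 3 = 170673493.33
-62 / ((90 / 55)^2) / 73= -3751 / 11826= -0.32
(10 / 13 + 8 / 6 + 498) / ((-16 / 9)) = -3657 / 13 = -281.31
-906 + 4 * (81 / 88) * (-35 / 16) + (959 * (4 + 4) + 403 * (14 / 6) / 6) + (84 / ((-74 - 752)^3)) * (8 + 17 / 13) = 2865840318116995 / 414458108064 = 6914.67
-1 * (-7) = 7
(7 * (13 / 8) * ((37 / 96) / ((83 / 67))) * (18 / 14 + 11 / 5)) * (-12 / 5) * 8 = -236.85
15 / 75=1 / 5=0.20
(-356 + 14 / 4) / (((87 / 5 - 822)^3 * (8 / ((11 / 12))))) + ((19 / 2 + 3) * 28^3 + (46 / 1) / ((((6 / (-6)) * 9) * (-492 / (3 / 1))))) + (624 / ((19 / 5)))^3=5510486467827261810453887 / 1171857304051428672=4702352.79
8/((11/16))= 128/11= 11.64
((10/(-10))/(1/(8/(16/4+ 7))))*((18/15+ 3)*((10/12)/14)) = -2/11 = -0.18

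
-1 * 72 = -72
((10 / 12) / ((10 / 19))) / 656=19 / 7872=0.00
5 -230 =-225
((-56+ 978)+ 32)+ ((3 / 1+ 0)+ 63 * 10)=1587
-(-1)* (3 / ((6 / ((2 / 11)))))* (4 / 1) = 4 / 11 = 0.36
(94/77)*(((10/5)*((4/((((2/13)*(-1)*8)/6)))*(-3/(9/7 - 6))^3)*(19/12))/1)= -568841/29282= -19.43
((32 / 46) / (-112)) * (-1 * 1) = 1 / 161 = 0.01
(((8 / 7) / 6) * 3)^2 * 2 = 32 / 49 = 0.65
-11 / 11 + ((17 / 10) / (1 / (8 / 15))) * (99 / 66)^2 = 26 / 25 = 1.04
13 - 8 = 5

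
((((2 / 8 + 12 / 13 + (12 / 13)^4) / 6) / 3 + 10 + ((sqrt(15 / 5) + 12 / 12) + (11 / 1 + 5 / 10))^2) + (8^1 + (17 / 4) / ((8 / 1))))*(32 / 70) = 80*sqrt(3) / 7 + 292643921 / 3598686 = 101.11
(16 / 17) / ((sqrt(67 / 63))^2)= 1008 / 1139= 0.88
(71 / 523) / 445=71 / 232735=0.00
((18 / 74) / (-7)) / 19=-9 / 4921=-0.00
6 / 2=3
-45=-45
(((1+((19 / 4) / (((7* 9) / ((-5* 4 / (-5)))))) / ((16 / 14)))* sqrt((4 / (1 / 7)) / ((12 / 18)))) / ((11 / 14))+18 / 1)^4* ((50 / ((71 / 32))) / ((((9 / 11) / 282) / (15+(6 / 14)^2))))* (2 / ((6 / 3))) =1370837085612800* sqrt(42) / 231957+130600324356461459600 / 3375670221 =76989082752.16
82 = 82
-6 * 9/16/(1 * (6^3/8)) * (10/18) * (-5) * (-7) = -175/72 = -2.43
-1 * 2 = -2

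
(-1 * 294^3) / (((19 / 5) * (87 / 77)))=-3261230280 / 551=-5918748.24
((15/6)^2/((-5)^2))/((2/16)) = 2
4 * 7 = 28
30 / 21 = 10 / 7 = 1.43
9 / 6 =3 / 2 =1.50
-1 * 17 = -17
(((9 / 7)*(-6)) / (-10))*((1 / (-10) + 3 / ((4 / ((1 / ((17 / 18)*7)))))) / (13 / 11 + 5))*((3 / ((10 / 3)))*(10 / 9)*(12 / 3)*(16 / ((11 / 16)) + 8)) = 74304 / 354025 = 0.21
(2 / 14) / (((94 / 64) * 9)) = 32 / 2961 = 0.01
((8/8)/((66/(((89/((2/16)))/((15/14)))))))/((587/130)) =129584/58113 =2.23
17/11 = 1.55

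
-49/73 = -0.67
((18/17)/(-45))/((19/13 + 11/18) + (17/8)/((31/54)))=-29016/7120705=-0.00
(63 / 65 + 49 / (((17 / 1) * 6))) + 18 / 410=81197 / 54366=1.49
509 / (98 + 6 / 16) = 4072 / 787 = 5.17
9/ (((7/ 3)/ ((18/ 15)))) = 162/ 35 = 4.63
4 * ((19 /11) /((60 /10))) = 38 /33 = 1.15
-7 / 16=-0.44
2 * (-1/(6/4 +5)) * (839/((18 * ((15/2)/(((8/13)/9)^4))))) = -13746176/328867205355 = -0.00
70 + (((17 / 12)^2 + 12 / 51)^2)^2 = 95.28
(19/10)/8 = 19/80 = 0.24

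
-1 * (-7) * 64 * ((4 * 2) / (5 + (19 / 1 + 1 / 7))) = 25088 / 169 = 148.45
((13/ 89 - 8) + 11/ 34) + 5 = -7657/ 3026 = -2.53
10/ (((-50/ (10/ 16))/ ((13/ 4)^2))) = -169/ 128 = -1.32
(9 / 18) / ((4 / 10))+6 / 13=89 / 52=1.71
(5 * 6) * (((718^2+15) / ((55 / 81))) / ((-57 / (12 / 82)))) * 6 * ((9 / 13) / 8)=-3382451379 / 111397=-30363.94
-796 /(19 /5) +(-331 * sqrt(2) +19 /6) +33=-331 * sqrt(2) - 19757 /114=-641.41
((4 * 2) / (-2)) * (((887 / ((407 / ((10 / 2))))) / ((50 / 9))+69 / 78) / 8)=-1.42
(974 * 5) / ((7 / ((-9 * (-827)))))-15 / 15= 36247403 / 7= 5178200.43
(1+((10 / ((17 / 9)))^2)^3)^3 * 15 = 2251726315697618425130749717919865135 / 14063084452067724991009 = 160116105636167.35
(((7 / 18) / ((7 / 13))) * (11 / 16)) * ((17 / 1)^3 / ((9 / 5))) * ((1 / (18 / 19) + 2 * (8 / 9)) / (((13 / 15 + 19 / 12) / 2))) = 298587575 / 95256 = 3134.58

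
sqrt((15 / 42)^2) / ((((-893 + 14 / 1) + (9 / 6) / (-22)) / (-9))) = 330 / 90251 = 0.00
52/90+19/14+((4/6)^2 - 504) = -316021/630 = -501.62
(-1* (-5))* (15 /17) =75 /17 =4.41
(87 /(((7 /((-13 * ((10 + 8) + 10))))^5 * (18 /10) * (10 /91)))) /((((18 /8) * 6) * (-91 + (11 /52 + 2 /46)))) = 1200016694775808 /8791011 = 136504970.22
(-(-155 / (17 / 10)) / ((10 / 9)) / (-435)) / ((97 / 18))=-1674 / 47821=-0.04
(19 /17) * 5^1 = 95 /17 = 5.59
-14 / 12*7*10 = -245 / 3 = -81.67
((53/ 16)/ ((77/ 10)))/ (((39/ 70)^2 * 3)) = 46375/ 100386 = 0.46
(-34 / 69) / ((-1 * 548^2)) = 17 / 10360488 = 0.00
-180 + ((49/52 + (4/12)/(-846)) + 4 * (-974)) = -268904933/65988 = -4075.06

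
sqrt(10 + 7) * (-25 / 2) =-25 * sqrt(17) / 2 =-51.54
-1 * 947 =-947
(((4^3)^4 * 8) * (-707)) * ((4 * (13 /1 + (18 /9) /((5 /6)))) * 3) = -17536029347020.80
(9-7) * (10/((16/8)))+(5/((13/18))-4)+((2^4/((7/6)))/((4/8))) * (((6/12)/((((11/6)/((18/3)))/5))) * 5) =1136136/1001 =1135.00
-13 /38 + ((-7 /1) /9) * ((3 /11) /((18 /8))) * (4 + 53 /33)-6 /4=-441455 /186219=-2.37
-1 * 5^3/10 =-25/2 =-12.50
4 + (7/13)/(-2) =97/26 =3.73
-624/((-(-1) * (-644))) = 0.97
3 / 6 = 1 / 2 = 0.50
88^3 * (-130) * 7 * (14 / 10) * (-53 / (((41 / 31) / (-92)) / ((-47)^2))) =-289893548995162112 / 41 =-7070574365735661.27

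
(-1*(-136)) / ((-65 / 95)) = -2584 / 13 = -198.77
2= 2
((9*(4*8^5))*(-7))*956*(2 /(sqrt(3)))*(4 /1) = -21051211776*sqrt(3) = -36461768356.92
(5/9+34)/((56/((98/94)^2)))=106673/159048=0.67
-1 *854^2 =-729316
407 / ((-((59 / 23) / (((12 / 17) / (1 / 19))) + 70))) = -2134308 / 368083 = -5.80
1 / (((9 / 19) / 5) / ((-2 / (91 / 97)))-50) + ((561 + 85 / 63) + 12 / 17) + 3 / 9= 556497400561 / 987803649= 563.37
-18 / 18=-1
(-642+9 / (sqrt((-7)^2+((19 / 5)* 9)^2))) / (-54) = 107 / 9 - 5* sqrt(30466) / 182796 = 11.88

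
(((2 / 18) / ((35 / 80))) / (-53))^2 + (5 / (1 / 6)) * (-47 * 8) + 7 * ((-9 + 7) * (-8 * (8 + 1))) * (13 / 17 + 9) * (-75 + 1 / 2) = -141119652741664 / 189531657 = -744570.35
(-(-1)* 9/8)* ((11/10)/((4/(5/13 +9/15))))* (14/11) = 126/325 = 0.39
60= 60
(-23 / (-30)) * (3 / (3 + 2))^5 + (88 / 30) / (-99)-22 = -18537199 / 843750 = -21.97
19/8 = 2.38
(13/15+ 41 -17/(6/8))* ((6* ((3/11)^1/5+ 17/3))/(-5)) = -181248/1375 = -131.82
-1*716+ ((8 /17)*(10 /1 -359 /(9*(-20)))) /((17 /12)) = -181564 /255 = -712.02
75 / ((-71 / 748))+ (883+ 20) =8013 / 71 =112.86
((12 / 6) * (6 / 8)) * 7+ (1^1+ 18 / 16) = 101 / 8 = 12.62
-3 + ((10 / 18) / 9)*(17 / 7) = -1616 / 567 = -2.85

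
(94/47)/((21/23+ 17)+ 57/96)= 1472/13621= 0.11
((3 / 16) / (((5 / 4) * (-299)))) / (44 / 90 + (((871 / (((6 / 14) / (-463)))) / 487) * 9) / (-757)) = -0.00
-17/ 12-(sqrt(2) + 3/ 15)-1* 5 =-8.03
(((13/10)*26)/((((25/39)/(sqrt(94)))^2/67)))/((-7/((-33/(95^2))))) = 53423521866/197421875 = 270.61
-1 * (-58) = 58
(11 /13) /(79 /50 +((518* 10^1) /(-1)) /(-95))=10450 /692913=0.02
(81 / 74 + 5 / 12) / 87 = 671 / 38628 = 0.02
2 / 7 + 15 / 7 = 17 / 7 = 2.43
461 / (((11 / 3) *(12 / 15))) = 6915 / 44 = 157.16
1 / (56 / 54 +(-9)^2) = 27 / 2215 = 0.01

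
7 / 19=0.37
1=1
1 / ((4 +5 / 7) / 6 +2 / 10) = 70 / 69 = 1.01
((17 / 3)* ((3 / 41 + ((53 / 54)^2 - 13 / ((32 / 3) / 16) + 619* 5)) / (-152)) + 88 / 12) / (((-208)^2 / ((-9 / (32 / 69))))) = 134621701373 / 2795433099264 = 0.05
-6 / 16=-3 / 8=-0.38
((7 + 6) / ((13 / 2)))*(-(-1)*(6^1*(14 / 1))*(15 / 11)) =2520 / 11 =229.09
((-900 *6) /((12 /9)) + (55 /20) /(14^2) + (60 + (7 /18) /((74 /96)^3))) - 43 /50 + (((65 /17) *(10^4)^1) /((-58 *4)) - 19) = -2042867666227949 /489449808400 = -4173.80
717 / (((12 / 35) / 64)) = 133840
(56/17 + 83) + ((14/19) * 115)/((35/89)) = 97471/323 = 301.77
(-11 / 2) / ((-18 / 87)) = 26.58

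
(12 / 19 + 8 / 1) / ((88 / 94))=1927 / 209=9.22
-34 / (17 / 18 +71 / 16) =-4896 / 775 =-6.32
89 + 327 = 416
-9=-9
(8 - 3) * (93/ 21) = 155/ 7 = 22.14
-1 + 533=532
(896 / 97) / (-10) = -448 / 485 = -0.92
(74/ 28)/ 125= 37/ 1750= 0.02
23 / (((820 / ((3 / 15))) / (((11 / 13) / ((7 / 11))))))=2783 / 373100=0.01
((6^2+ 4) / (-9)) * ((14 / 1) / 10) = -6.22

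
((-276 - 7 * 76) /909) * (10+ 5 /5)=-88 /9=-9.78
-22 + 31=9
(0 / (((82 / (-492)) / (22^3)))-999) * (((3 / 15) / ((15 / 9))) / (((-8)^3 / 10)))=2997 / 1280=2.34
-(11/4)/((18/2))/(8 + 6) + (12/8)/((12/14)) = 871/504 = 1.73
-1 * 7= -7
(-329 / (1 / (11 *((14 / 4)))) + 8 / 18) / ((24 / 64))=-911956 / 27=-33776.15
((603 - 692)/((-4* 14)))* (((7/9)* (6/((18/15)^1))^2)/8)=2225/576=3.86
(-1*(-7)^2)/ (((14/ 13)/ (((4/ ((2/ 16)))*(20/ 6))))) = -14560/ 3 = -4853.33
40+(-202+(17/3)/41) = -19909/123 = -161.86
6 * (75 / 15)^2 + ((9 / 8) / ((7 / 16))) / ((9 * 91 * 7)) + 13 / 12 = 8084191 / 53508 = 151.08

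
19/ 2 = 9.50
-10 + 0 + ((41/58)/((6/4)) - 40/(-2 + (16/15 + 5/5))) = -53029/87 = -609.53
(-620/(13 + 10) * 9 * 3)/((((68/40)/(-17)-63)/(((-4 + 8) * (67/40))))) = 1121580/14513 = 77.28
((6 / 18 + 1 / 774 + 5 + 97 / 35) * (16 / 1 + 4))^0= 1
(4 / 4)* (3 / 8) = 3 / 8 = 0.38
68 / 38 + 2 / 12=223 / 114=1.96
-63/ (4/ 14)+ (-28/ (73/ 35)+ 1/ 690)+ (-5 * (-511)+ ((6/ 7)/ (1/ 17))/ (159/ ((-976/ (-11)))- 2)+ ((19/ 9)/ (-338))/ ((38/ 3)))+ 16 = 54845097267869/ 24192610260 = 2267.02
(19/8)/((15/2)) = 0.32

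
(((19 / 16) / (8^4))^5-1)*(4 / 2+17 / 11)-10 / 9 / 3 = -1405980728211813727575950441 / 359050968425544864887734272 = -3.92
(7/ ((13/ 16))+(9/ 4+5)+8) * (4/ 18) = 1241/ 234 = 5.30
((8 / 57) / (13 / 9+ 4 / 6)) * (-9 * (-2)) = 432 / 361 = 1.20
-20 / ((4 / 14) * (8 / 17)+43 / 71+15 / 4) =-675920 / 151747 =-4.45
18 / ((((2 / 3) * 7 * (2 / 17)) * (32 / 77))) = 5049 / 64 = 78.89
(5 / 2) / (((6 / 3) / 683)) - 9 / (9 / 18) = 3343 / 4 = 835.75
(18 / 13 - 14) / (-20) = 41 / 65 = 0.63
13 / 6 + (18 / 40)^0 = 19 / 6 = 3.17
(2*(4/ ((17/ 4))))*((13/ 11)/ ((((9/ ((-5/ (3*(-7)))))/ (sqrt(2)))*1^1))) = 2080*sqrt(2)/ 35343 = 0.08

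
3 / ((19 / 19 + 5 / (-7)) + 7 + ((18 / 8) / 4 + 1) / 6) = 2016 / 5071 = 0.40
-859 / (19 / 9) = -7731 / 19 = -406.89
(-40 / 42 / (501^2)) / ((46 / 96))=-320 / 40411161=-0.00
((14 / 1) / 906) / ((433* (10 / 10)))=7 / 196149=0.00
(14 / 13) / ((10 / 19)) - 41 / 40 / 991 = 1053891 / 515320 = 2.05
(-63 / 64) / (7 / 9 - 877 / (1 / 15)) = 567 / 7576832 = 0.00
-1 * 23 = -23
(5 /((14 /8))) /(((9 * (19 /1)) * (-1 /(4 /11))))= -0.01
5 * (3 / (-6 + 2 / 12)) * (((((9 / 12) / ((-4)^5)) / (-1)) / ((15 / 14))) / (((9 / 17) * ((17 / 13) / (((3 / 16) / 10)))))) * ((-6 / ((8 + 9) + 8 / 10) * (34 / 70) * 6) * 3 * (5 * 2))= 0.00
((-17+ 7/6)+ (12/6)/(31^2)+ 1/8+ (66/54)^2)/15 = -1770095/1868184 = -0.95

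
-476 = -476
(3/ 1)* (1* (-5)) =-15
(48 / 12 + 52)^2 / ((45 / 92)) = 288512 / 45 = 6411.38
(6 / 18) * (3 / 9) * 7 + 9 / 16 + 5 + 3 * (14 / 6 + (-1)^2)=2353 / 144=16.34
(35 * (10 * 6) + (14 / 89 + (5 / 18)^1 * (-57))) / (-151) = -1113029 / 80634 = -13.80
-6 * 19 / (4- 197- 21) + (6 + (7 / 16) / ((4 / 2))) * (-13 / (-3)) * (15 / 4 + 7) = 11924675 / 41088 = 290.22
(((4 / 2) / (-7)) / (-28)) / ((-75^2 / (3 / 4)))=-1 / 735000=-0.00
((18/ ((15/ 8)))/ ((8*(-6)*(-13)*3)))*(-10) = -2/ 39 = -0.05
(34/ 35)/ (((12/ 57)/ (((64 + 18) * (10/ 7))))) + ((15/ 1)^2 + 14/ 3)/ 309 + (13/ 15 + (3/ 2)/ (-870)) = 2856566269/ 5269068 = 542.14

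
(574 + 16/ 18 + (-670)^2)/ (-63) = -4045274/ 567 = -7134.52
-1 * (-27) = 27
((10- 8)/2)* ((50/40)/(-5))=-1/4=-0.25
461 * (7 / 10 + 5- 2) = 1705.70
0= 0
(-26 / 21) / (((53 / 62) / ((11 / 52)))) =-341 / 1113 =-0.31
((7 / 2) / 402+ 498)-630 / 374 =74621353 / 150348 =496.32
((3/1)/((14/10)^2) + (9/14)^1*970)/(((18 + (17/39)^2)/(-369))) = -17191056870/1355683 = -12680.74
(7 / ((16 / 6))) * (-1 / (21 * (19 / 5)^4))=-625 / 1042568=-0.00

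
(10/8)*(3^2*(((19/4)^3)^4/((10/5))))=99599171357977245/134217728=742071653.59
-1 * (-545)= 545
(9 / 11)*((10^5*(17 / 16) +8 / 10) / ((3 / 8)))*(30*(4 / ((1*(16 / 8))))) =153001152 / 11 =13909195.64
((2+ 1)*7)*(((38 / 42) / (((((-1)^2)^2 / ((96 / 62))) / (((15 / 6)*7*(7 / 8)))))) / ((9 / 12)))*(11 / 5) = 40964 / 31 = 1321.42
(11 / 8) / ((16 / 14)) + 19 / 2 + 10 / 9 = 6805 / 576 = 11.81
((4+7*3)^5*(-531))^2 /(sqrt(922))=26889896392822265625*sqrt(922) /922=885571575426013667.45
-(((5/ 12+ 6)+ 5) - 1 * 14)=31/ 12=2.58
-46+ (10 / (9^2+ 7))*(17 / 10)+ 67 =1865 / 88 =21.19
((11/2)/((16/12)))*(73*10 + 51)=25773/8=3221.62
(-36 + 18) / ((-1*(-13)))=-18 / 13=-1.38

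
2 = 2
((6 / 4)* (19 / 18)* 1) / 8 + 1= 1.20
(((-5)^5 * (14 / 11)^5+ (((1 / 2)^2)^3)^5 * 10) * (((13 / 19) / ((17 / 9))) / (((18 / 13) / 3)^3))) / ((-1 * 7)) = 25771131296681103511945 / 4691860641093255168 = 5492.73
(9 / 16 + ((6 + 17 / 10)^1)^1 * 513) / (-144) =-35117 / 1280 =-27.44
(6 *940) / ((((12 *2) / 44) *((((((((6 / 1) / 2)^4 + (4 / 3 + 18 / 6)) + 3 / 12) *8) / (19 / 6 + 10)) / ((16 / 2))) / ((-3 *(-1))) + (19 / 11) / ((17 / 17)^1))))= 682440 / 257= 2655.41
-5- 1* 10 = -15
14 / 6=7 / 3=2.33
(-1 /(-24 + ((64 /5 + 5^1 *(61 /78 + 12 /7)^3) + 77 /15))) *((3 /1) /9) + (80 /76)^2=23248498506040 /21070155415363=1.10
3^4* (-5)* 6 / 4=-1215 / 2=-607.50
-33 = -33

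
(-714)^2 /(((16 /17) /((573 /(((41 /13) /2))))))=16139249217 /82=196820112.40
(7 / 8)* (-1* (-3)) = 21 / 8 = 2.62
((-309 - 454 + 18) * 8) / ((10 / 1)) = -596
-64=-64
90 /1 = 90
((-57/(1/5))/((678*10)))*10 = -95/226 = -0.42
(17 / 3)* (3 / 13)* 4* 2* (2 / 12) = 68 / 39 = 1.74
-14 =-14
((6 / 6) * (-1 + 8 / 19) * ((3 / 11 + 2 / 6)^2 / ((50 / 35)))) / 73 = -280 / 137313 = -0.00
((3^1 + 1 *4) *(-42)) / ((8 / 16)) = -588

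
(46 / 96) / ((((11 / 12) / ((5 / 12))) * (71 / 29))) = 3335 / 37488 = 0.09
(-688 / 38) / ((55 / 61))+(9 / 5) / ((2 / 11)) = -21277 / 2090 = -10.18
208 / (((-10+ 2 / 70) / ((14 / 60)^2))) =-17836 / 15705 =-1.14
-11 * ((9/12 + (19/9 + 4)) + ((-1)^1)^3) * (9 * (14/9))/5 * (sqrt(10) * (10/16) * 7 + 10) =-113729 * sqrt(10)/144 - 16247/9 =-4302.74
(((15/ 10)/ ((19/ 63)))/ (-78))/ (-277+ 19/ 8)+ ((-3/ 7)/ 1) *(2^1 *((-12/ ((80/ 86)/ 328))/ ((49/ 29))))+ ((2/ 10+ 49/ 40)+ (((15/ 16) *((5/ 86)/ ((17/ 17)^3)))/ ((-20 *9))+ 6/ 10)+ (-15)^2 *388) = 274912001857730743/ 3073412194944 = 89448.46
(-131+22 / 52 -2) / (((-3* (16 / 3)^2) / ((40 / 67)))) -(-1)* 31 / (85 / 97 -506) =181982129 / 210099136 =0.87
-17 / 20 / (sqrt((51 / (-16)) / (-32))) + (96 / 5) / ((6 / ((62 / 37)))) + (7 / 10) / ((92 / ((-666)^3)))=-9563820767 / 4255 - 4 * sqrt(102) / 15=-2247669.15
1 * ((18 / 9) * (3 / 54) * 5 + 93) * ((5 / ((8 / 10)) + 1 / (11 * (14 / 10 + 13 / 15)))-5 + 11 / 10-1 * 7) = -2419487 / 5610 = -431.28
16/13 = 1.23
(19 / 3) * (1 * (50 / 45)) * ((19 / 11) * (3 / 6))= 1805 / 297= 6.08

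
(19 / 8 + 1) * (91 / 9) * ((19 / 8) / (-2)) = -5187 / 128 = -40.52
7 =7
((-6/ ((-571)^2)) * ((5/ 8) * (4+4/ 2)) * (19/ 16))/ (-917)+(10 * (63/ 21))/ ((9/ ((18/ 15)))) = 38269389271/ 9567347104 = 4.00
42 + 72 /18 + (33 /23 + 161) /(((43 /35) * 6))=201862 /2967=68.04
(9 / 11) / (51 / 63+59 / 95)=17955 / 31394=0.57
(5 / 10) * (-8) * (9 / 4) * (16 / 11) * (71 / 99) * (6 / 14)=-3408 / 847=-4.02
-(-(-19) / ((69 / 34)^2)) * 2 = -43928 / 4761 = -9.23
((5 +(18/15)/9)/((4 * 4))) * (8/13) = 0.20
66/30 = 11/5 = 2.20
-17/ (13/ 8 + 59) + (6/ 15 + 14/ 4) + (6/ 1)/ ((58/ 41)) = 221129/ 28130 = 7.86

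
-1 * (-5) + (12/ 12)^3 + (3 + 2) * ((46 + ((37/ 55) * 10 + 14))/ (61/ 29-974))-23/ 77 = 2325641/ 434049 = 5.36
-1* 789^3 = -491169069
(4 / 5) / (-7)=-4 / 35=-0.11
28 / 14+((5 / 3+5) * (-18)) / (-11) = 142 / 11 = 12.91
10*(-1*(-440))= 4400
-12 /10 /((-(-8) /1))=-3 /20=-0.15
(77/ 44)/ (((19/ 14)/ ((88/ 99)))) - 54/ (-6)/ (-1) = -1343/ 171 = -7.85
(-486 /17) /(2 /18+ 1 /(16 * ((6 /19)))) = -139968 /1513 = -92.51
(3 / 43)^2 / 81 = 1 / 16641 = 0.00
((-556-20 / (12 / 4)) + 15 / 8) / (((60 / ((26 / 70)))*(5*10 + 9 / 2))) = -174967 / 2746800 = -0.06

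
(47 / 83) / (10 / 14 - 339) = -329 / 196544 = -0.00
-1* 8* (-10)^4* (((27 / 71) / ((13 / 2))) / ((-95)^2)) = -172800 / 333203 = -0.52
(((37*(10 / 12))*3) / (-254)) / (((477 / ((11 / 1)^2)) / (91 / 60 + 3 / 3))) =-676027 / 2907792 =-0.23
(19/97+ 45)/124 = 1096/3007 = 0.36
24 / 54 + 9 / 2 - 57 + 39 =-235 / 18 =-13.06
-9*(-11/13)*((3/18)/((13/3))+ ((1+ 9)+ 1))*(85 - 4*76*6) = -146184.04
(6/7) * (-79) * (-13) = 6162/7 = 880.29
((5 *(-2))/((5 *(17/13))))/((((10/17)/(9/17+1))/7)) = -2366/85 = -27.84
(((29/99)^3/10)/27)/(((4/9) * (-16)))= -24389/1862974080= -0.00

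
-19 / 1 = -19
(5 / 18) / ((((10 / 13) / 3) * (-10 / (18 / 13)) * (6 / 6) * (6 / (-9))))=9 / 40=0.22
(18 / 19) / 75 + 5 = 2381 / 475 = 5.01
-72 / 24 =-3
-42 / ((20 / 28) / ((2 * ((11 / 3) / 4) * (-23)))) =2479.40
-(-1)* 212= 212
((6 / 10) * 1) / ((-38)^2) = 3 / 7220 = 0.00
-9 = -9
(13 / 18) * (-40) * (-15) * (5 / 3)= 6500 / 9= 722.22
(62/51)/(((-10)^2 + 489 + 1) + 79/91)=0.00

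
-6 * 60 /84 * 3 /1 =-90 /7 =-12.86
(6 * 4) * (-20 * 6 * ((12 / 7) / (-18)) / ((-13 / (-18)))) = 34560 / 91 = 379.78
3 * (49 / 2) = 147 / 2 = 73.50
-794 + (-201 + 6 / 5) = -4969 / 5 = -993.80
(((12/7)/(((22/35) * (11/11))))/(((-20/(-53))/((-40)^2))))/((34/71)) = 4515600/187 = 24147.59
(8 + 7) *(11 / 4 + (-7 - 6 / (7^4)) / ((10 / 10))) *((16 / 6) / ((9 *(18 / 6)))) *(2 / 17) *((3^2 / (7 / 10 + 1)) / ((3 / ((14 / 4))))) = -4084100 / 892143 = -4.58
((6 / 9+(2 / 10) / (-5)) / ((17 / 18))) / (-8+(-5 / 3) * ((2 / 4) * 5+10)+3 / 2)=-423 / 17425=-0.02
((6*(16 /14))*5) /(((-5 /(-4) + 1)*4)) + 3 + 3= 9.81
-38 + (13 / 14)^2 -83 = -120.14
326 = 326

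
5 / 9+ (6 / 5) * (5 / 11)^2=875 / 1089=0.80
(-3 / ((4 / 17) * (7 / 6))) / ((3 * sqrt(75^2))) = -17 / 350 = -0.05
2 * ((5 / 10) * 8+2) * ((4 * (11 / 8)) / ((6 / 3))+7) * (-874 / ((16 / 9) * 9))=-51129 / 8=-6391.12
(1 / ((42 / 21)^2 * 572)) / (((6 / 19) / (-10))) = -95 / 6864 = -0.01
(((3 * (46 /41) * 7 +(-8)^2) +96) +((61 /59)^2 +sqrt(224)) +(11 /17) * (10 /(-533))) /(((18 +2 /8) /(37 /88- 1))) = -239305167 /40818206- 102 * sqrt(14) /803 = -6.34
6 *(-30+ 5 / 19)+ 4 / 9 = -30434 / 171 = -177.98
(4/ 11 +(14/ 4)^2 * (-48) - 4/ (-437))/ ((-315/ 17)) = 31.71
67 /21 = 3.19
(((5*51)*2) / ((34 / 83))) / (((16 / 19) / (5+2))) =165585 / 16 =10349.06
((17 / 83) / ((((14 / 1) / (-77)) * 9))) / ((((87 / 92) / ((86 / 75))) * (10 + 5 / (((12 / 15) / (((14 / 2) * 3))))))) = -2959088 / 2753908875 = -0.00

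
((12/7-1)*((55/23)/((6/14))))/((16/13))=3575/1104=3.24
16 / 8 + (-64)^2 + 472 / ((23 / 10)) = 98974 / 23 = 4303.22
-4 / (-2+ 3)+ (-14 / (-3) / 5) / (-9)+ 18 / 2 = 4.90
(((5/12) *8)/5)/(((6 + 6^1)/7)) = 7/18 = 0.39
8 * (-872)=-6976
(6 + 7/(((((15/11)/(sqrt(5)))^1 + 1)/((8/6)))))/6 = 1189/342 - 77* sqrt(5)/114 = 1.97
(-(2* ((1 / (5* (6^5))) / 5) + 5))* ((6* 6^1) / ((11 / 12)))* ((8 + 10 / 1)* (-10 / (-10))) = -972002 / 275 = -3534.55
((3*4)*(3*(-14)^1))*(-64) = 32256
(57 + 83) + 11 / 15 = 2111 / 15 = 140.73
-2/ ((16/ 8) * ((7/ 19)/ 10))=-190/ 7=-27.14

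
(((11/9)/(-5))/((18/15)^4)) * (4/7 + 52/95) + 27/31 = 1480951/2003778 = 0.74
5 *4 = 20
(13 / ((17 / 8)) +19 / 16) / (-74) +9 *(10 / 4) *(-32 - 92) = -56159107 / 20128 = -2790.10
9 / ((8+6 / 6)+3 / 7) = 21 / 22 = 0.95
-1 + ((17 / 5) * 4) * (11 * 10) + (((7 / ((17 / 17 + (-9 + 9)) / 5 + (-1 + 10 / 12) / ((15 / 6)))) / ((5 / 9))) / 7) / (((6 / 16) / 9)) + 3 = 1822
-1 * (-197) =197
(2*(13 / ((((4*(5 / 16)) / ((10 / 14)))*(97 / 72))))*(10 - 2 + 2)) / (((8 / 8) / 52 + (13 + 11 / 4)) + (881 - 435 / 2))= 648960 / 3997273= 0.16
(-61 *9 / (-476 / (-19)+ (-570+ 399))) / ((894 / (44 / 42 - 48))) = -571387 / 2892239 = -0.20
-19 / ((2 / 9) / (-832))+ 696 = 71832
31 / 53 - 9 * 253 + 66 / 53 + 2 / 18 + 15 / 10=-2168975 / 954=-2273.56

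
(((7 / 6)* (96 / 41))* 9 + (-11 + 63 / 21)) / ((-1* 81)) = -680 / 3321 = -0.20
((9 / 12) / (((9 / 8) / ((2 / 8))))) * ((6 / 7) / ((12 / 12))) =1 / 7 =0.14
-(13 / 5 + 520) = -2613 / 5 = -522.60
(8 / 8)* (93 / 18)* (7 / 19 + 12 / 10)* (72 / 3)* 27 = 498852 / 95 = 5251.07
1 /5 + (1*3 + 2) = 26 /5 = 5.20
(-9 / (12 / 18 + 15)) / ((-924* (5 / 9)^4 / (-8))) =-118098 / 2261875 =-0.05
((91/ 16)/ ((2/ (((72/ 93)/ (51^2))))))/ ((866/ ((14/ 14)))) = 91/ 93101928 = 0.00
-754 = -754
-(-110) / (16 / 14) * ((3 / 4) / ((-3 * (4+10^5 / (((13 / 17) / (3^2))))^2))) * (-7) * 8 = 455455 / 468183182405408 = 0.00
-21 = -21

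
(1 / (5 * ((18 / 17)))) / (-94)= -17 / 8460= -0.00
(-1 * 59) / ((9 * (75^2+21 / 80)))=-4720 / 4050189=-0.00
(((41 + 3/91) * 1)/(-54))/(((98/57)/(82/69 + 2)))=-1.41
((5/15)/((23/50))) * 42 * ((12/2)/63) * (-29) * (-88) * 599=305729600/69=4430863.77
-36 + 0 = -36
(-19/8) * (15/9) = -95/24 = -3.96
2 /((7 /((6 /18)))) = 0.10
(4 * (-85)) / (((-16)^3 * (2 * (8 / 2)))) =85 / 8192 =0.01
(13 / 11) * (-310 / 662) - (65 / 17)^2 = -15965560 / 1052249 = -15.17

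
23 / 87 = 0.26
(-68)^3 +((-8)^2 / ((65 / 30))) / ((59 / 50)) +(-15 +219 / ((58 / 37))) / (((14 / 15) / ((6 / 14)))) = -1370447771501 / 4359628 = -314349.70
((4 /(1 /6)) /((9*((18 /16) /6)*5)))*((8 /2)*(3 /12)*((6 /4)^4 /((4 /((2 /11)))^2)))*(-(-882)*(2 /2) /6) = 2646 /605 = 4.37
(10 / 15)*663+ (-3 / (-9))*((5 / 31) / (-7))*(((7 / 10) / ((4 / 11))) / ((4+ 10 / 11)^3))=51781706831 / 117153216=442.00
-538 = -538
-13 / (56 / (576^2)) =-77019.43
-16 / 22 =-0.73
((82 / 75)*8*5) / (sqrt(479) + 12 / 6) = -1312 / 7125 + 656*sqrt(479) / 7125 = 1.83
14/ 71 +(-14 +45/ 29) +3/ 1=-19048/ 2059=-9.25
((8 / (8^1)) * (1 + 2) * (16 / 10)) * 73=350.40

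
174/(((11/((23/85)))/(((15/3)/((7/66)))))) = 24012/119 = 201.78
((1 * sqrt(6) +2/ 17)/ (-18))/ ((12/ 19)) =-19 * sqrt(6)/ 216 - 19/ 1836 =-0.23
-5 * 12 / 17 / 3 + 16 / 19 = -108 / 323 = -0.33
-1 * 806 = -806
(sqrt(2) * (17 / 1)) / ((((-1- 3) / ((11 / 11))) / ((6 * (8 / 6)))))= -34 * sqrt(2)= -48.08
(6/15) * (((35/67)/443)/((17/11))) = 154/504577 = 0.00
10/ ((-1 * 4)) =-5/ 2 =-2.50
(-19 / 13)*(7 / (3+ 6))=-133 / 117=-1.14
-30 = -30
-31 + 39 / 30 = -297 / 10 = -29.70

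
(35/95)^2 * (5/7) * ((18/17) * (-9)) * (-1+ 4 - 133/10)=58401/6137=9.52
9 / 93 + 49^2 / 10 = 74461 / 310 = 240.20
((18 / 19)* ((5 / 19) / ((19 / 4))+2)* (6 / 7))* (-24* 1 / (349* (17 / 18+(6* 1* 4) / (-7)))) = 34618752 / 749256583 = 0.05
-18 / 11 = -1.64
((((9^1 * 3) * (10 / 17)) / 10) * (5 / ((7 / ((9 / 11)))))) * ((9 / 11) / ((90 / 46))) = 5589 / 14399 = 0.39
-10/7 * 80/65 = -160/91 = -1.76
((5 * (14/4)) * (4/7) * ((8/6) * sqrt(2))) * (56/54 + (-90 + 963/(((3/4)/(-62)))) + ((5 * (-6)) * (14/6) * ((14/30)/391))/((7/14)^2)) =-33654574640 * sqrt(2)/31671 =-1502786.65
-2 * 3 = -6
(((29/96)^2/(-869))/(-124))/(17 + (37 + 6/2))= 841/56605519872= 0.00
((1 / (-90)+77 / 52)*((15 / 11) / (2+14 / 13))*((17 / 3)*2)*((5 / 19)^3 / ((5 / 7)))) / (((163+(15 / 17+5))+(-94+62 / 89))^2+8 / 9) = 246532055455 / 7478420641493296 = 0.00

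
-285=-285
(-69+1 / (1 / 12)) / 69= -19 / 23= -0.83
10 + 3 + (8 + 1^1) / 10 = 139 / 10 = 13.90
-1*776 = -776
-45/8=-5.62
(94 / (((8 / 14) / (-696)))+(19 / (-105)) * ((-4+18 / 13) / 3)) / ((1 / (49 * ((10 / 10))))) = -3281908658 / 585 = -5610100.27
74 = 74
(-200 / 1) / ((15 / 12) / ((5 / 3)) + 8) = -160 / 7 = -22.86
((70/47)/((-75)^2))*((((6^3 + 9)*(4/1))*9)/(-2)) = -252/235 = -1.07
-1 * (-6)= 6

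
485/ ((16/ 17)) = 8245/ 16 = 515.31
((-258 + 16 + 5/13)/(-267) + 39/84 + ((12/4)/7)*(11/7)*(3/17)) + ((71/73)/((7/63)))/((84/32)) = 4.82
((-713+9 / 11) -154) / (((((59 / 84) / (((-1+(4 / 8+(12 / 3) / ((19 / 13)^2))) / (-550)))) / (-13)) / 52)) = -134042152608 / 64429475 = -2080.45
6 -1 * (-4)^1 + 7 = 17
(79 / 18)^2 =6241 / 324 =19.26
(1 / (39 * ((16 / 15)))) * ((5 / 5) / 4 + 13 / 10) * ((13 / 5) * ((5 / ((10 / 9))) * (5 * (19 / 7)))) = 5301 / 896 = 5.92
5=5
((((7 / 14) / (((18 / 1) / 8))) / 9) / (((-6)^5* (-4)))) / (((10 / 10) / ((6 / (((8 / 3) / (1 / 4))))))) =1 / 2239488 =0.00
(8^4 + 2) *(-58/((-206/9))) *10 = 103842.52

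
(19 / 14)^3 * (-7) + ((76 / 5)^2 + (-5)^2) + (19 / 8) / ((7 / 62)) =2543867 / 9800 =259.58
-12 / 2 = -6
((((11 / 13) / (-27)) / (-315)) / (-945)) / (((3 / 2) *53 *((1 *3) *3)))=-22 / 149516496675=-0.00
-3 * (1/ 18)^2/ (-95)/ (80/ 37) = 37/ 820800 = 0.00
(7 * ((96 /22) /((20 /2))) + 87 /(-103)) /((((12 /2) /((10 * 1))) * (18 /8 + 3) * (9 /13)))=72332 /71379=1.01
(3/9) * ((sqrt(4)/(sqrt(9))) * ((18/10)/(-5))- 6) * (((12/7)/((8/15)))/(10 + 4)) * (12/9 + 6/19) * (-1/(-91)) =-282/32585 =-0.01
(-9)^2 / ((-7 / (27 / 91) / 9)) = -19683 / 637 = -30.90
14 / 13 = 1.08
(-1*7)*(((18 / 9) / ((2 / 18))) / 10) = -63 / 5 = -12.60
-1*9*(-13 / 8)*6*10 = 1755 / 2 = 877.50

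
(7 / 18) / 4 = 7 / 72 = 0.10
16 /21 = 0.76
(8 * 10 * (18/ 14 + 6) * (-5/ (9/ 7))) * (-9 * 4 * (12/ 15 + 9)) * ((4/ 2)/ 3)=533120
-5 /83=-0.06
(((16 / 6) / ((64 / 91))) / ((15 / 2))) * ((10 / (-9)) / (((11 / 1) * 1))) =-91 / 1782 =-0.05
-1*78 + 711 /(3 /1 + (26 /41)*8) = 3333 /331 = 10.07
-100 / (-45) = 20 / 9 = 2.22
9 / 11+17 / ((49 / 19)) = 3994 / 539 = 7.41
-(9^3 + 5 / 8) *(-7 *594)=12135123 / 4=3033780.75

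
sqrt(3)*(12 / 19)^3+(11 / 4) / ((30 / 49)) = 1728*sqrt(3) / 6859+539 / 120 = 4.93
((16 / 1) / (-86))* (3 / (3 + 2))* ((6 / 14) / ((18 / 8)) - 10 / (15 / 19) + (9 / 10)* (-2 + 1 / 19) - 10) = 386692 / 142975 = 2.70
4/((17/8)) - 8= -104/17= -6.12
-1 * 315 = -315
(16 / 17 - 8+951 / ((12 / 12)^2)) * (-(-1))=16047 / 17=943.94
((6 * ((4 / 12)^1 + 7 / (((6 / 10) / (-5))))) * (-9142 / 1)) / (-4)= -795354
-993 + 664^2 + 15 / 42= 6158647 / 14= 439903.36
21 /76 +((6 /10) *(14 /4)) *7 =14.98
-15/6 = -5/2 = -2.50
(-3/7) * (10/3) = -10/7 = -1.43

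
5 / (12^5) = 5 / 248832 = 0.00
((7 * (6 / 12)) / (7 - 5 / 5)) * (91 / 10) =637 / 120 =5.31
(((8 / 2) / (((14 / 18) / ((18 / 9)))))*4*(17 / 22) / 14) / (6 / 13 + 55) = 15912 / 388619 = 0.04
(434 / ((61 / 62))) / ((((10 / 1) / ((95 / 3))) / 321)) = 448393.15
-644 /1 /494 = -322 /247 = -1.30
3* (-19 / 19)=-3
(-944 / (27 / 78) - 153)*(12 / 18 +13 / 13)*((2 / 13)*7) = -1814470 / 351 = -5169.43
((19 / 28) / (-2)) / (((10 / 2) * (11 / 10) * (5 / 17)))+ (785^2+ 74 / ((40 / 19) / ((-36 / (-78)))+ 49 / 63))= 78767624251 / 127820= 616238.65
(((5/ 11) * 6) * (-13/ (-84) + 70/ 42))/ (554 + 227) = 765/ 120274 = 0.01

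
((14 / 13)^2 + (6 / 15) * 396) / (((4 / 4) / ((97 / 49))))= 13078316 / 41405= 315.86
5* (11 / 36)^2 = 605 / 1296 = 0.47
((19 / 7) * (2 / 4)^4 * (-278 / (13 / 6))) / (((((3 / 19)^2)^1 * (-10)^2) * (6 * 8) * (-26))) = 953401 / 136281600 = 0.01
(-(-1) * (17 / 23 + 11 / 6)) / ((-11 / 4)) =-710 / 759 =-0.94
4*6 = 24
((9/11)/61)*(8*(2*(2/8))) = 36/671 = 0.05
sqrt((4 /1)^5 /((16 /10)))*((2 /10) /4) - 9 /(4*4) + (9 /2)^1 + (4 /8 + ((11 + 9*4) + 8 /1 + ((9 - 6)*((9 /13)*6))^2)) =2*sqrt(10) /5 + 580623 /2704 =215.99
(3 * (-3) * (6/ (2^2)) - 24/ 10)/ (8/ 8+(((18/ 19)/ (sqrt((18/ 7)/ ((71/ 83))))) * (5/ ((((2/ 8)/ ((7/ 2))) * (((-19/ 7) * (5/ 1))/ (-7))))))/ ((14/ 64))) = 1719846237/ 879685845730 - 270004896 * sqrt(82502)/ 439842922865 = -0.17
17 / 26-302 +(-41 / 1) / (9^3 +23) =-2946493 / 9776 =-301.40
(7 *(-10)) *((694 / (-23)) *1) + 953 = 70499 / 23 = 3065.17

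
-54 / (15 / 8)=-144 / 5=-28.80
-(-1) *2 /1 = 2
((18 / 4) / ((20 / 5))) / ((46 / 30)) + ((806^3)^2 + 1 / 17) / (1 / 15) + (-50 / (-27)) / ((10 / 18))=38591308919778422193005 / 9384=4112458324784571844.95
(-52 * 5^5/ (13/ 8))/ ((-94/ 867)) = 43350000/ 47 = 922340.43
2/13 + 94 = 1224/13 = 94.15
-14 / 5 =-2.80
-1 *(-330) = 330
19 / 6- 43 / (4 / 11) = -1381 / 12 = -115.08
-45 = -45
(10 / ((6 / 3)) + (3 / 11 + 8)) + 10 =256 / 11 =23.27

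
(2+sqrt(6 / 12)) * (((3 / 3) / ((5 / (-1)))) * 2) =-4 / 5 - sqrt(2) / 5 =-1.08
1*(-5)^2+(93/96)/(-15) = 11969/480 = 24.94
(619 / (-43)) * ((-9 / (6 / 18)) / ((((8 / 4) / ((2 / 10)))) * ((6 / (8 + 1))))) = 50139 / 860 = 58.30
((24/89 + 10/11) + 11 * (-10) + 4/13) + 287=2271597/12727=178.49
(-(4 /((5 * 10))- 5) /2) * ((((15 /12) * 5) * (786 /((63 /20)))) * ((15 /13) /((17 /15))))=6042375 /1547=3905.87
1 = 1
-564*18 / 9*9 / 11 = -10152 / 11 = -922.91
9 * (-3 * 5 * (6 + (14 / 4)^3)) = -52785 / 8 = -6598.12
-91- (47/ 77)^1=-7054/ 77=-91.61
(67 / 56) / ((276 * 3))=67 / 46368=0.00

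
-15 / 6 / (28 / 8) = -0.71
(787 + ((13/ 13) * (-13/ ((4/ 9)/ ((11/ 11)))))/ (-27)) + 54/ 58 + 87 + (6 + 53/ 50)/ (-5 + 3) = 3795307/ 4350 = 872.48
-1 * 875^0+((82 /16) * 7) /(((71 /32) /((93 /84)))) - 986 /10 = -29003 /355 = -81.70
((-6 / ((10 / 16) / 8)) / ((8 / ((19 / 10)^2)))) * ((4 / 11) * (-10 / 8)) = 4332 / 275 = 15.75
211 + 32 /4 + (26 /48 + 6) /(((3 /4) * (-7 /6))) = 4442 /21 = 211.52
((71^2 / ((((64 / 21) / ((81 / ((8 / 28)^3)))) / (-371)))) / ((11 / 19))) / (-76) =48435791.75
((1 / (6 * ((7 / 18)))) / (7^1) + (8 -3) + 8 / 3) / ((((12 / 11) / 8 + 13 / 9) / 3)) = 14.67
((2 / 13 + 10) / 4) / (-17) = -33 / 221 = -0.15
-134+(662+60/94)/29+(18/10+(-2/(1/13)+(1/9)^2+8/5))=-73825414/552015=-133.74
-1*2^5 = -32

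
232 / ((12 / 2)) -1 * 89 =-151 / 3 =-50.33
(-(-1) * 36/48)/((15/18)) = 9/10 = 0.90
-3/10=-0.30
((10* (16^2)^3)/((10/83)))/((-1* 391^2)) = -1392508928/152881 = -9108.45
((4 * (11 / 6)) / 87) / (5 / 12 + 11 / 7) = 616 / 14529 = 0.04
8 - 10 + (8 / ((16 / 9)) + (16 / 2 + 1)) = 11.50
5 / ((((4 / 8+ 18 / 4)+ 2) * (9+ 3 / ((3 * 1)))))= 1 / 14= 0.07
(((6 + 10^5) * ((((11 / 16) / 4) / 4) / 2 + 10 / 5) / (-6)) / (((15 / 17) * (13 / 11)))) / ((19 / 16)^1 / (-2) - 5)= 215062903 / 37232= 5776.29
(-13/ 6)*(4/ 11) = -26/ 33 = -0.79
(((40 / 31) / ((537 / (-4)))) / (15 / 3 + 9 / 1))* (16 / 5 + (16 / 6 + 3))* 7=-2128 / 49941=-0.04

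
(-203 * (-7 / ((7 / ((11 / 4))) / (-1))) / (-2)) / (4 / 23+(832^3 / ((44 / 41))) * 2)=564949 / 2172409348448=0.00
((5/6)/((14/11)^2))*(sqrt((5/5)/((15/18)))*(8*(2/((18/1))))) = 121*sqrt(30)/1323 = 0.50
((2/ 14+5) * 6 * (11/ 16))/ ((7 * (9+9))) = 33/ 196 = 0.17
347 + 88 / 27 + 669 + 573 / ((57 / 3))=538351 / 513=1049.42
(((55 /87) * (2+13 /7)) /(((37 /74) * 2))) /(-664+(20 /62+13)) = -15345 /4094713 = -0.00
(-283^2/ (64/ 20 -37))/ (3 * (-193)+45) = -400445/ 90246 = -4.44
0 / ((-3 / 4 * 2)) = 0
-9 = -9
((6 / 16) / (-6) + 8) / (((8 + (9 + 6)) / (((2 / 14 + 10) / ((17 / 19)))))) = 171323 / 43792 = 3.91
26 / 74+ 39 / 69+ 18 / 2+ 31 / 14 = 144527 / 11914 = 12.13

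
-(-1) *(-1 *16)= -16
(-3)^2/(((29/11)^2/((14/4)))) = 7623/1682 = 4.53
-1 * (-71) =71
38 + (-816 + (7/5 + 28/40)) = -7759/10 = -775.90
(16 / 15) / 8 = 2 / 15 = 0.13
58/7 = 8.29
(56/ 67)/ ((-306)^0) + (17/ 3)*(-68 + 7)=-69311/ 201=-344.83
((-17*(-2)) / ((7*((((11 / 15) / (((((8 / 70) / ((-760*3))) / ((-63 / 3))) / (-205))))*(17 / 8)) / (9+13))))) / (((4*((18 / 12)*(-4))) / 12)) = 0.00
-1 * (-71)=71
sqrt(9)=3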